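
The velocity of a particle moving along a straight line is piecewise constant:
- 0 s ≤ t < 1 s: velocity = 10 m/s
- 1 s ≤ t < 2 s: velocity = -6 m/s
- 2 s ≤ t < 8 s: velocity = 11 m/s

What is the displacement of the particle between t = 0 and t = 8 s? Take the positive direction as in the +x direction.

Displacement is the signed area under the v-t curve.
0–1 s: 10 × 1 = 10 m
1–2 s: -6 × 1 = -6 m
2–8 s: 11 × 6 = 66 m
Net displacement = 70 m

70 m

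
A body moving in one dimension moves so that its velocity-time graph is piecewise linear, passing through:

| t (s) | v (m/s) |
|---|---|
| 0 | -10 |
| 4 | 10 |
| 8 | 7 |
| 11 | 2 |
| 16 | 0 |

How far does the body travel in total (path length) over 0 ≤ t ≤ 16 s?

Distance (not displacement) is the total path length: add the absolute areas under v-t.
0–4 s: v = 0 at t = 2 s; triangle areas 10 + 10 = 20 m
4–8 s: |½(10 + 7)(4)| = 34 m
8–11 s: |½(7 + 2)(3)| = 13.5 m
11–16 s: |½(2 + 0)(5)| = 5 m
Total distance = 72.5 m

72.5 m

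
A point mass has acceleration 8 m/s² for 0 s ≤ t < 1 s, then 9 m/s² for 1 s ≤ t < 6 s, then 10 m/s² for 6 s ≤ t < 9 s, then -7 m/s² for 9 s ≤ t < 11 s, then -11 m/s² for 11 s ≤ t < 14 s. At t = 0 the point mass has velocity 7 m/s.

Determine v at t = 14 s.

Δv equals the area under the a-t graph; then v = v₀ + Δv.
0–1 s: 8 × 1 = 8 m/s
1–6 s: 9 × 5 = 45 m/s
6–9 s: 10 × 3 = 30 m/s
9–11 s: -7 × 2 = -14 m/s
11–14 s: -11 × 3 = -33 m/s
Δv = 36 m/s, so v(14) = 7 + (36) = 43 m/s.

43 m/s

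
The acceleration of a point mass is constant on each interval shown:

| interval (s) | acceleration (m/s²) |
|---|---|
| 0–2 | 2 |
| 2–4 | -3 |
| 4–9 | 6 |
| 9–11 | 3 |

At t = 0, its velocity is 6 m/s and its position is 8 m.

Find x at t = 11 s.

On each constant-a segment, Δv = aΔt and Δx = v₀Δt + ½aΔt²; chain segment to segment.
0–2 s: v starts 6 m/s; Δx = 6·2 + ½·2·2² = 16 m; v ends 10 m/s.
2–4 s: v starts 10 m/s; Δx = 10·2 + ½·-3·2² = 14 m; v ends 4 m/s.
4–9 s: v starts 4 m/s; Δx = 4·5 + ½·6·5² = 95 m; v ends 34 m/s.
9–11 s: v starts 34 m/s; Δx = 34·2 + ½·3·2² = 74 m; v ends 40 m/s.
x(11) = 8 + Σ Δx = 207 m.

207 m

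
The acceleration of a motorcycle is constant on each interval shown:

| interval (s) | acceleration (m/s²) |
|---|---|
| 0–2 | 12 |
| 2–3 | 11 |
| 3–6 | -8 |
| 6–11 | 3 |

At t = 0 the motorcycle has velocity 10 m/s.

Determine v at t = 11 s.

36 m/s

Δv equals the area under the a-t graph; then v = v₀ + Δv.
0–2 s: 12 × 2 = 24 m/s
2–3 s: 11 × 1 = 11 m/s
3–6 s: -8 × 3 = -24 m/s
6–11 s: 3 × 5 = 15 m/s
Δv = 26 m/s, so v(11) = 10 + (26) = 36 m/s.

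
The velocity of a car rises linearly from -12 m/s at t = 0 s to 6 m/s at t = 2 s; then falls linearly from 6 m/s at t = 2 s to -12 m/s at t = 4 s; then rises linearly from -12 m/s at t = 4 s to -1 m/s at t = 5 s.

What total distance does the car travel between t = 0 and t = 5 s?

26.5 m

Distance (not displacement) is the total path length: add the absolute areas under v-t.
0–2 s: v = 0 at t = 4/3 s; triangle areas 8 + 2 = 10 m
2–4 s: v = 0 at t = 8/3 s; triangle areas 2 + 8 = 10 m
4–5 s: |½(-12 + -1)(1)| = 6.5 m
Total distance = 26.5 m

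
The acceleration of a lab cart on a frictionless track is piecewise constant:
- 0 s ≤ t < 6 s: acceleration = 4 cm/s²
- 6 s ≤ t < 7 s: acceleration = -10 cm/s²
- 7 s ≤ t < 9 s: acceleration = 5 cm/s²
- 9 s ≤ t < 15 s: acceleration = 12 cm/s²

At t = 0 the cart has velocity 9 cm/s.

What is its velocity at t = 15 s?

Δv equals the area under the a-t graph; then v = v₀ + Δv.
0–6 s: 4 × 6 = 24 cm/s
6–7 s: -10 × 1 = -10 cm/s
7–9 s: 5 × 2 = 10 cm/s
9–15 s: 12 × 6 = 72 cm/s
Δv = 96 cm/s, so v(15) = 9 + (96) = 105 cm/s.

105 cm/s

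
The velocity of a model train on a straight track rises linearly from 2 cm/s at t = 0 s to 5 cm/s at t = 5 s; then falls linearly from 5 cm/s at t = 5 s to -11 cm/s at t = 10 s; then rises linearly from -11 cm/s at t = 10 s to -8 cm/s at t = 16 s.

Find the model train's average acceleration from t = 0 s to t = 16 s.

Average acceleration = Δv/Δt = (-8 − 2)/(16 − 0) = -0.625 cm/s².

-0.625 cm/s²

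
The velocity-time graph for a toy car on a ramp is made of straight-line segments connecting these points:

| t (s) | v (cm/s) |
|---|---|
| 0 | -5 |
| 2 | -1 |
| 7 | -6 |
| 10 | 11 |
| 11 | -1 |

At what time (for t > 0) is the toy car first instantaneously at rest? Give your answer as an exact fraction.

v changes sign on 7–10 s (from -6 to 11); the graph is linear there, so v = 0 at t = 7 + (6)·(10 − 7)/(11 − -6) = 137/17 s.

t = 137/17 s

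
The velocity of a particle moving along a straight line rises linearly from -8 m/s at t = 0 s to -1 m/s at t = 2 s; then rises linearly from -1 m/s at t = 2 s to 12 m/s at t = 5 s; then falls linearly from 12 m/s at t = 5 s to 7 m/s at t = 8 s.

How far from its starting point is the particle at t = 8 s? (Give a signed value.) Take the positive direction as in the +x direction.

Net displacement equals the area under the velocity-time graph (areas below the axis count negative).
0–2 s: ½(-8 + -1)(2) = -9 m
2–5 s: ½(-1 + 12)(3) = 16.5 m
5–8 s: ½(12 + 7)(3) = 28.5 m
Net displacement = 36 m

36 m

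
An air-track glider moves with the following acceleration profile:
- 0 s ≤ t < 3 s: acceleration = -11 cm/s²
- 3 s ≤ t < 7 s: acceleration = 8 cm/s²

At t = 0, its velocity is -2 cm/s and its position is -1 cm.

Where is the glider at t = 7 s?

-132.5 cm

On each constant-a segment, Δv = aΔt and Δx = v₀Δt + ½aΔt²; chain segment to segment.
0–3 s: v starts -2 cm/s; Δx = -2·3 + ½·-11·3² = -55.5 cm; v ends -35 cm/s.
3–7 s: v starts -35 cm/s; Δx = -35·4 + ½·8·4² = -76 cm; v ends -3 cm/s.
x(7) = -1 + Σ Δx = -132.5 cm.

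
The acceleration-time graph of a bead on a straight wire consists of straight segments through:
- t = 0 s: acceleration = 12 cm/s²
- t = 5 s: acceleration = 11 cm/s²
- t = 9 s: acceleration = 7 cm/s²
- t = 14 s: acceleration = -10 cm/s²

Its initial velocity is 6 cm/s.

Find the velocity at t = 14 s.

92 cm/s

Δv equals the area under the a-t graph; then v = v₀ + Δv.
0–5 s: ½(12 + 11)(5) = 57.5 cm/s
5–9 s: ½(11 + 7)(4) = 36 cm/s
9–14 s: ½(7 + -10)(5) = -7.5 cm/s
Δv = 86 cm/s, so v(14) = 6 + (86) = 92 cm/s.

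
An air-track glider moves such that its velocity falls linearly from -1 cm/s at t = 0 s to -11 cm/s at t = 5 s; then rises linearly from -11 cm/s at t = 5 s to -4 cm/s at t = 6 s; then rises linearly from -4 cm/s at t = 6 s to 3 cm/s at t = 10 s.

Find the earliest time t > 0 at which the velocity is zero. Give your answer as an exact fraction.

t = 58/7 s

v changes sign on 6–10 s (from -4 to 3); the graph is linear there, so v = 0 at t = 6 + (4)·(10 − 6)/(3 − -4) = 58/7 s.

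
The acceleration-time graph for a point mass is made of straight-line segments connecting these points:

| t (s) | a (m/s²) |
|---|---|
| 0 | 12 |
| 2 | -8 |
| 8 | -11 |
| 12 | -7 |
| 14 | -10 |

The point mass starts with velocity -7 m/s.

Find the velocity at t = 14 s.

Δv equals the area under the a-t graph; then v = v₀ + Δv.
0–2 s: ½(12 + -8)(2) = 4 m/s
2–8 s: ½(-8 + -11)(6) = -57 m/s
8–12 s: ½(-11 + -7)(4) = -36 m/s
12–14 s: ½(-7 + -10)(2) = -17 m/s
Δv = -106 m/s, so v(14) = -7 + (-106) = -113 m/s.

-113 m/s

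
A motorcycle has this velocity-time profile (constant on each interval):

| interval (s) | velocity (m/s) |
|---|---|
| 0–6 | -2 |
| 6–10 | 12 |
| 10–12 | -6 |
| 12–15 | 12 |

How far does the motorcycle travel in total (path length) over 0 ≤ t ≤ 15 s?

Distance (not displacement) is the total path length: add the absolute areas under v-t.
0–6 s: |-2| × 6 = 12 m
6–10 s: |12| × 4 = 48 m
10–12 s: |-6| × 2 = 12 m
12–15 s: |12| × 3 = 36 m
Total distance = 108 m

108 m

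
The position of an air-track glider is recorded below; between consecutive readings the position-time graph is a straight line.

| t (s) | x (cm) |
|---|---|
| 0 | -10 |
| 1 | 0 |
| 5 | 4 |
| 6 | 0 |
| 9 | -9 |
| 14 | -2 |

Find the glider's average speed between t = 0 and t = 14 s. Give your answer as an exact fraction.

17/7 cm/s

Average speed = (total path length)/(elapsed time); on a piecewise-linear x-t graph the path length is Σ|Δx|.
0–1 s: |Δx| = |0 − -10| = 10 cm
1–5 s: |Δx| = |4 − 0| = 4 cm
5–6 s: |Δx| = |0 − 4| = 4 cm
6–9 s: |Δx| = |-9 − 0| = 9 cm
9–14 s: |Δx| = |-2 − -9| = 7 cm
Total path = 34 cm; average speed = 34/14 = 17/7 cm/s.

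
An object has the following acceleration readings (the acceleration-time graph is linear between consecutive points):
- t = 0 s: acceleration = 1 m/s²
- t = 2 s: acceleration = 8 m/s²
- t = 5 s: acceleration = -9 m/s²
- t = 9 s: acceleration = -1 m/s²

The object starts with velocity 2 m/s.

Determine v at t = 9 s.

-10.5 m/s

Δv equals the area under the a-t graph; then v = v₀ + Δv.
0–2 s: ½(1 + 8)(2) = 9 m/s
2–5 s: ½(8 + -9)(3) = -1.5 m/s
5–9 s: ½(-9 + -1)(4) = -20 m/s
Δv = -12.5 m/s, so v(9) = 2 + (-12.5) = -10.5 m/s.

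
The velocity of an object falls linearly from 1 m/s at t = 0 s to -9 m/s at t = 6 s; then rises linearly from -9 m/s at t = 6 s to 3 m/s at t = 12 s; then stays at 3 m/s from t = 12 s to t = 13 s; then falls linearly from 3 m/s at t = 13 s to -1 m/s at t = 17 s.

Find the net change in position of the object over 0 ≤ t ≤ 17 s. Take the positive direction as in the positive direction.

-35 m

Net displacement equals the area under the velocity-time graph (areas below the axis count negative).
0–6 s: ½(1 + -9)(6) = -24 m
6–12 s: ½(-9 + 3)(6) = -18 m
12–13 s: 3 × 1 = 3 m
13–17 s: ½(3 + -1)(4) = 4 m
Net displacement = -35 m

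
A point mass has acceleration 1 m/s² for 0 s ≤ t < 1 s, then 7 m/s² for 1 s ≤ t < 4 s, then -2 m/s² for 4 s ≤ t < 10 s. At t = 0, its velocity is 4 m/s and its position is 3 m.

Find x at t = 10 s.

On each constant-a segment, Δv = aΔt and Δx = v₀Δt + ½aΔt²; chain segment to segment.
0–1 s: v starts 4 m/s; Δx = 4·1 + ½·1·1² = 4.5 m; v ends 5 m/s.
1–4 s: v starts 5 m/s; Δx = 5·3 + ½·7·3² = 46.5 m; v ends 26 m/s.
4–10 s: v starts 26 m/s; Δx = 26·6 + ½·-2·6² = 120 m; v ends 14 m/s.
x(10) = 3 + Σ Δx = 174 m.

174 m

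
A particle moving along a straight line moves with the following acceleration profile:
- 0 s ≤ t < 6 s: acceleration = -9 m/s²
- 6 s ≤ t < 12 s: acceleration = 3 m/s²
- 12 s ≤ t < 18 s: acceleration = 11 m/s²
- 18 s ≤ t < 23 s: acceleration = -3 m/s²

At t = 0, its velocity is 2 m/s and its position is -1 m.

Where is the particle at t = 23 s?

On each constant-a segment, Δv = aΔt and Δx = v₀Δt + ½aΔt²; chain segment to segment.
0–6 s: v starts 2 m/s; Δx = 2·6 + ½·-9·6² = -150 m; v ends -52 m/s.
6–12 s: v starts -52 m/s; Δx = -52·6 + ½·3·6² = -258 m; v ends -34 m/s.
12–18 s: v starts -34 m/s; Δx = -34·6 + ½·11·6² = -6 m; v ends 32 m/s.
18–23 s: v starts 32 m/s; Δx = 32·5 + ½·-3·5² = 122.5 m; v ends 17 m/s.
x(23) = -1 + Σ Δx = -292.5 m.

-292.5 m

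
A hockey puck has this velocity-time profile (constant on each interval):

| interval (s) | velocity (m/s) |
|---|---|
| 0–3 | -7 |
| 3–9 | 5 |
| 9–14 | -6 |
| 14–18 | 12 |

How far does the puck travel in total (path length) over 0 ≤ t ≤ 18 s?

129 m

Total distance travelled is ∫|v| dt — sum the magnitudes of each area piece.
0–3 s: |-7| × 3 = 21 m
3–9 s: |5| × 6 = 30 m
9–14 s: |-6| × 5 = 30 m
14–18 s: |12| × 4 = 48 m
Total distance = 129 m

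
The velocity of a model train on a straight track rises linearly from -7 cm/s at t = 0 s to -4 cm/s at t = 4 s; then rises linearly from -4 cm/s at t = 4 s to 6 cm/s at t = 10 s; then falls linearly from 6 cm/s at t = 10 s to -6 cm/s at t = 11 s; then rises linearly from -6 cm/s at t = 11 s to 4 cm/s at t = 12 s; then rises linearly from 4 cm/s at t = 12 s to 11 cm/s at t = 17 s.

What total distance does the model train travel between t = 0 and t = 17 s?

Distance (not displacement) is the total path length: add the absolute areas under v-t.
0–4 s: |½(-7 + -4)(4)| = 22 cm
4–10 s: v = 0 at t = 6.4 s; triangle areas 4.8 + 10.8 = 15.6 cm
10–11 s: v = 0 at t = 10.5 s; triangle areas 1.5 + 1.5 = 3 cm
11–12 s: v = 0 at t = 11.6 s; triangle areas 1.8 + 0.8 = 2.6 cm
12–17 s: |½(4 + 11)(5)| = 37.5 cm
Total distance = 80.7 cm

80.7 cm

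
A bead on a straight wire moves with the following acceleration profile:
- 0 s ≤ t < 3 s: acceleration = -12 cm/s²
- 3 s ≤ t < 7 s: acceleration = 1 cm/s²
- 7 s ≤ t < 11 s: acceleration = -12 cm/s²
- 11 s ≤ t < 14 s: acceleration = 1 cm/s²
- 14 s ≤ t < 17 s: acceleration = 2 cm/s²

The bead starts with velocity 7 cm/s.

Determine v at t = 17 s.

Δv equals the area under the a-t graph; then v = v₀ + Δv.
0–3 s: -12 × 3 = -36 cm/s
3–7 s: 1 × 4 = 4 cm/s
7–11 s: -12 × 4 = -48 cm/s
11–14 s: 1 × 3 = 3 cm/s
14–17 s: 2 × 3 = 6 cm/s
Δv = -71 cm/s, so v(17) = 7 + (-71) = -64 cm/s.

-64 cm/s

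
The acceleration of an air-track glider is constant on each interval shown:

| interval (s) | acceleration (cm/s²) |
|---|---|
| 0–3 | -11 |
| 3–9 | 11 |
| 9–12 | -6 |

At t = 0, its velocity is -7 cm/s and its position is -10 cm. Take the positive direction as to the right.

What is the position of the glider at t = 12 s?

-71.5 cm

On each constant-a segment, Δv = aΔt and Δx = v₀Δt + ½aΔt²; chain segment to segment.
0–3 s: v starts -7 cm/s; Δx = -7·3 + ½·-11·3² = -70.5 cm; v ends -40 cm/s.
3–9 s: v starts -40 cm/s; Δx = -40·6 + ½·11·6² = -42 cm; v ends 26 cm/s.
9–12 s: v starts 26 cm/s; Δx = 26·3 + ½·-6·3² = 51 cm; v ends 8 cm/s.
x(12) = -10 + Σ Δx = -71.5 cm.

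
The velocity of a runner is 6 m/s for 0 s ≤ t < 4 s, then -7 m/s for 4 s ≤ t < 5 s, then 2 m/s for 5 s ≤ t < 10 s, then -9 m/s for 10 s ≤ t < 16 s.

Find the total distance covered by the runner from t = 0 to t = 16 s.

95 m

Distance (not displacement) is the total path length: add the absolute areas under v-t.
0–4 s: |6| × 4 = 24 m
4–5 s: |-7| × 1 = 7 m
5–10 s: |2| × 5 = 10 m
10–16 s: |-9| × 6 = 54 m
Total distance = 95 m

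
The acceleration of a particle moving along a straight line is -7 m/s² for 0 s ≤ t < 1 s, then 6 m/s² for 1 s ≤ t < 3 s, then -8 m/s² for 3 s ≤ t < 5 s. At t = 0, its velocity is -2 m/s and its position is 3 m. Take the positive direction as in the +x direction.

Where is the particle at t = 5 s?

-18.5 m

On each constant-a segment, Δv = aΔt and Δx = v₀Δt + ½aΔt²; chain segment to segment.
0–1 s: v starts -2 m/s; Δx = -2·1 + ½·-7·1² = -5.5 m; v ends -9 m/s.
1–3 s: v starts -9 m/s; Δx = -9·2 + ½·6·2² = -6 m; v ends 3 m/s.
3–5 s: v starts 3 m/s; Δx = 3·2 + ½·-8·2² = -10 m; v ends -13 m/s.
x(5) = 3 + Σ Δx = -18.5 m.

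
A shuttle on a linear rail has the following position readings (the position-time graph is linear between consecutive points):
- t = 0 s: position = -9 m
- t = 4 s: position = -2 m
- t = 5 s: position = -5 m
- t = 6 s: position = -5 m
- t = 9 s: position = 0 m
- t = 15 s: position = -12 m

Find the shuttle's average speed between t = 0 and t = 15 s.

Average speed = (total path length)/(elapsed time); on a piecewise-linear x-t graph the path length is Σ|Δx|.
0–4 s: |Δx| = |-2 − -9| = 7 m
4–5 s: |Δx| = |-5 − -2| = 3 m
5–6 s: |Δx| = |-5 − -5| = 0 m
6–9 s: |Δx| = |0 − -5| = 5 m
9–15 s: |Δx| = |-12 − 0| = 12 m
Total path = 27 m; average speed = 27/15 = 1.8 m/s.

1.8 m/s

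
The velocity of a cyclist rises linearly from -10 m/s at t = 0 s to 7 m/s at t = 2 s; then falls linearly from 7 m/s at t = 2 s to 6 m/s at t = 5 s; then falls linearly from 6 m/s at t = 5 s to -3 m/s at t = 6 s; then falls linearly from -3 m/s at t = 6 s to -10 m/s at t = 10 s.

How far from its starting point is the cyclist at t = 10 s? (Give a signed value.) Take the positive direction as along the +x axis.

-8 m

Displacement is the signed area under the v-t curve.
0–2 s: ½(-10 + 7)(2) = -3 m
2–5 s: ½(7 + 6)(3) = 19.5 m
5–6 s: ½(6 + -3)(1) = 1.5 m
6–10 s: ½(-3 + -10)(4) = -26 m
Net displacement = -8 m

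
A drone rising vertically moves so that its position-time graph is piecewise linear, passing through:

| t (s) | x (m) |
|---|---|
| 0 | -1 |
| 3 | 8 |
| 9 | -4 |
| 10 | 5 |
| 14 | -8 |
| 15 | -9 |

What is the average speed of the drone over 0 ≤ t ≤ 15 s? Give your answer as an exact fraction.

Average speed = (total path length)/(elapsed time); on a piecewise-linear x-t graph the path length is Σ|Δx|.
0–3 s: |Δx| = |8 − -1| = 9 m
3–9 s: |Δx| = |-4 − 8| = 12 m
9–10 s: |Δx| = |5 − -4| = 9 m
10–14 s: |Δx| = |-8 − 5| = 13 m
14–15 s: |Δx| = |-9 − -8| = 1 m
Total path = 44 m; average speed = 44/15 = 44/15 m/s.

44/15 m/s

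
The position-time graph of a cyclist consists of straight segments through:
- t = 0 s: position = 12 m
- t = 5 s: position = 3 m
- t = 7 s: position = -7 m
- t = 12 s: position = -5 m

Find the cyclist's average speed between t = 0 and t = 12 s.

1.75 m/s

Average speed = (total path length)/(elapsed time); on a piecewise-linear x-t graph the path length is Σ|Δx|.
0–5 s: |Δx| = |3 − 12| = 9 m
5–7 s: |Δx| = |-7 − 3| = 10 m
7–12 s: |Δx| = |-5 − -7| = 2 m
Total path = 21 m; average speed = 21/12 = 1.75 m/s.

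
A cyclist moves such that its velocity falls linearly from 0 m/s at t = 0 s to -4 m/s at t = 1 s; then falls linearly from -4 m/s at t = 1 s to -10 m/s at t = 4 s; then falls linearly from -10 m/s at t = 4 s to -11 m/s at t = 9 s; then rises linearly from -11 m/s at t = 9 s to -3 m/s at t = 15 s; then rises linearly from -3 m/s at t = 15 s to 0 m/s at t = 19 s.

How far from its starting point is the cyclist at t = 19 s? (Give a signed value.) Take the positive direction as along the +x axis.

Displacement is the signed area under the v-t curve.
0–1 s: ½(0 + -4)(1) = -2 m
1–4 s: ½(-4 + -10)(3) = -21 m
4–9 s: ½(-10 + -11)(5) = -52.5 m
9–15 s: ½(-11 + -3)(6) = -42 m
15–19 s: ½(-3 + 0)(4) = -6 m
Net displacement = -123.5 m

-123.5 m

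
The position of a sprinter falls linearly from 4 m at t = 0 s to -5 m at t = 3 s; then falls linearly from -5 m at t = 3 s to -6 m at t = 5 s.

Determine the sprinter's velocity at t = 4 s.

-0.5 m/s

Velocity is the slope of the x-t graph on 3–5 s: (-6 − -5)/(5 − 3) = -0.5 m/s.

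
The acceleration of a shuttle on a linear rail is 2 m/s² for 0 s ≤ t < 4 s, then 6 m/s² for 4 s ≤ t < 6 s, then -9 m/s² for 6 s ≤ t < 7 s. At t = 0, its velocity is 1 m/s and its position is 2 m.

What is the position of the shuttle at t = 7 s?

On each constant-a segment, Δv = aΔt and Δx = v₀Δt + ½aΔt²; chain segment to segment.
0–4 s: v starts 1 m/s; Δx = 1·4 + ½·2·4² = 20 m; v ends 9 m/s.
4–6 s: v starts 9 m/s; Δx = 9·2 + ½·6·2² = 30 m; v ends 21 m/s.
6–7 s: v starts 21 m/s; Δx = 21·1 + ½·-9·1² = 16.5 m; v ends 12 m/s.
x(7) = 2 + Σ Δx = 68.5 m.

68.5 m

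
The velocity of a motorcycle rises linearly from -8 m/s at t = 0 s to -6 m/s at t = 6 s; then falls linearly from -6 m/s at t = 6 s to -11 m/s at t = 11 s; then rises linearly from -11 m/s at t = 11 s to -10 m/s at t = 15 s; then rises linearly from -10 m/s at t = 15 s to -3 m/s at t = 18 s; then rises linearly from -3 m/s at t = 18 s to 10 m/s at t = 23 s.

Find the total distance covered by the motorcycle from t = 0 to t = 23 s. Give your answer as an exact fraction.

4341/26 m

Distance (not displacement) is the total path length: add the absolute areas under v-t.
0–6 s: |½(-8 + -6)(6)| = 42 m
6–11 s: |½(-6 + -11)(5)| = 42.5 m
11–15 s: |½(-11 + -10)(4)| = 42 m
15–18 s: |½(-10 + -3)(3)| = 19.5 m
18–23 s: v = 0 at t = 249/13 s; triangle areas 45/26 + 250/13 = 545/26 m
Total distance = 4341/26 m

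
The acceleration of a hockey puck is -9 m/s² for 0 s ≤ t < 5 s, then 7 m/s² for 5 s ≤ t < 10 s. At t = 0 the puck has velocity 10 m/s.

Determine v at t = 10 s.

Δv equals the area under the a-t graph; then v = v₀ + Δv.
0–5 s: -9 × 5 = -45 m/s
5–10 s: 7 × 5 = 35 m/s
Δv = -10 m/s, so v(10) = 10 + (-10) = 0 m/s.

0 m/s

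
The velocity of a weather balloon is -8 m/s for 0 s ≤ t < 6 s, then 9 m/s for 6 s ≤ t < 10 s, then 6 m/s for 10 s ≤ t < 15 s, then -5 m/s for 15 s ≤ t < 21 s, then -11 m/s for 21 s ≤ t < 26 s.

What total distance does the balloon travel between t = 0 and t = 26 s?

199 m

Total distance travelled is ∫|v| dt — sum the magnitudes of each area piece.
0–6 s: |-8| × 6 = 48 m
6–10 s: |9| × 4 = 36 m
10–15 s: |6| × 5 = 30 m
15–21 s: |-5| × 6 = 30 m
21–26 s: |-11| × 5 = 55 m
Total distance = 199 m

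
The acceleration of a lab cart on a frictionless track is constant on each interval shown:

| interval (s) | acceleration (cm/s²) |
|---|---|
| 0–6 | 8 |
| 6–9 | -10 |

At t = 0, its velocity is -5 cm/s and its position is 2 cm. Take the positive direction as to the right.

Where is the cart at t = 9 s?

On each constant-a segment, Δv = aΔt and Δx = v₀Δt + ½aΔt²; chain segment to segment.
0–6 s: v starts -5 cm/s; Δx = -5·6 + ½·8·6² = 114 cm; v ends 43 cm/s.
6–9 s: v starts 43 cm/s; Δx = 43·3 + ½·-10·3² = 84 cm; v ends 13 cm/s.
x(9) = 2 + Σ Δx = 200 cm.

200 cm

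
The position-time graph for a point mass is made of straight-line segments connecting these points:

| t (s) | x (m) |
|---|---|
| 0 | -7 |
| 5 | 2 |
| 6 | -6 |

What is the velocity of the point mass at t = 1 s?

1.8 m/s

Velocity is the slope of the x-t graph on 0–5 s: (2 − -7)/(5 − 0) = 1.8 m/s.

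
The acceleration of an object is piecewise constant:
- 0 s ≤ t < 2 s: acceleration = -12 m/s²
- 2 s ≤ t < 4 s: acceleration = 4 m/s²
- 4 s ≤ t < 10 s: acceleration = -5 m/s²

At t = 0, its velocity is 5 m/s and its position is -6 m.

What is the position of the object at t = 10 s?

-206 m

On each constant-a segment, Δv = aΔt and Δx = v₀Δt + ½aΔt²; chain segment to segment.
0–2 s: v starts 5 m/s; Δx = 5·2 + ½·-12·2² = -14 m; v ends -19 m/s.
2–4 s: v starts -19 m/s; Δx = -19·2 + ½·4·2² = -30 m; v ends -11 m/s.
4–10 s: v starts -11 m/s; Δx = -11·6 + ½·-5·6² = -156 m; v ends -41 m/s.
x(10) = -6 + Σ Δx = -206 m.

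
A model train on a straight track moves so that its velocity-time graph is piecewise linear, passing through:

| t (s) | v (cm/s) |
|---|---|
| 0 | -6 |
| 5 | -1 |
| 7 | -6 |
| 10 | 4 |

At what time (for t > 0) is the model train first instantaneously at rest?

v changes sign on 7–10 s (from -6 to 4); the graph is linear there, so v = 0 at t = 7 + (6)·(10 − 7)/(4 − -6) = 8.8 s.

t = 8.8 s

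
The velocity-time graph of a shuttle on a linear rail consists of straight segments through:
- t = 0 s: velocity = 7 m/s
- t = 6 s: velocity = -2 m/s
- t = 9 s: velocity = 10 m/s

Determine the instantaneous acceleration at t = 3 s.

-1.5 m/s²

Acceleration is the slope of the v-t graph on 0–6 s: (-2 − 7)/(6 − 0) = -1.5 m/s².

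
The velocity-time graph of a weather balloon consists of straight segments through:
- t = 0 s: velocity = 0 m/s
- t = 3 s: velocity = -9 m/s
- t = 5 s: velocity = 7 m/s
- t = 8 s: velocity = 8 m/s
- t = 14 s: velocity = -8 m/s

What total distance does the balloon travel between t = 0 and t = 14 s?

Total distance travelled is ∫|v| dt — sum the magnitudes of each area piece.
0–3 s: |½(0 + -9)(3)| = 13.5 m
3–5 s: v = 0 at t = 4.125 s; triangle areas 5.0625 + 3.0625 = 8.125 m
5–8 s: |½(7 + 8)(3)| = 22.5 m
8–14 s: v = 0 at t = 11 s; triangle areas 12 + 12 = 24 m
Total distance = 68.125 m

68.125 m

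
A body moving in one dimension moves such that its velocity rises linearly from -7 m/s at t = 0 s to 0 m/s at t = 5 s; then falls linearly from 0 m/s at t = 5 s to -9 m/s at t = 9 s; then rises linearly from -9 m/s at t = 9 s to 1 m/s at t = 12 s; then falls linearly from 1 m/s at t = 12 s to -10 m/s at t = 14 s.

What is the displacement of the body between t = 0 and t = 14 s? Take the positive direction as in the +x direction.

Net displacement equals the area under the velocity-time graph (areas below the axis count negative).
0–5 s: ½(-7 + 0)(5) = -17.5 m
5–9 s: ½(0 + -9)(4) = -18 m
9–12 s: ½(-9 + 1)(3) = -12 m
12–14 s: ½(1 + -10)(2) = -9 m
Net displacement = -56.5 m

-56.5 m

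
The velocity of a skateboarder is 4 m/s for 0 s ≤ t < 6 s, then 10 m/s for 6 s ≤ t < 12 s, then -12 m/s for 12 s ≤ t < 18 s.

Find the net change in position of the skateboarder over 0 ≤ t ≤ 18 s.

12 m

Net displacement equals the area under the velocity-time graph (areas below the axis count negative).
0–6 s: 4 × 6 = 24 m
6–12 s: 10 × 6 = 60 m
12–18 s: -12 × 6 = -72 m
Net displacement = 12 m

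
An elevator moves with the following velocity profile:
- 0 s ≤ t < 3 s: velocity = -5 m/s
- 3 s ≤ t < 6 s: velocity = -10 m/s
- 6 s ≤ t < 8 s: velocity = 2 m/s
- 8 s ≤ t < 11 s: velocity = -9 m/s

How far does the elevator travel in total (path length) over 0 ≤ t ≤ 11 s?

Distance (not displacement) is the total path length: add the absolute areas under v-t.
0–3 s: |-5| × 3 = 15 m
3–6 s: |-10| × 3 = 30 m
6–8 s: |2| × 2 = 4 m
8–11 s: |-9| × 3 = 27 m
Total distance = 76 m

76 m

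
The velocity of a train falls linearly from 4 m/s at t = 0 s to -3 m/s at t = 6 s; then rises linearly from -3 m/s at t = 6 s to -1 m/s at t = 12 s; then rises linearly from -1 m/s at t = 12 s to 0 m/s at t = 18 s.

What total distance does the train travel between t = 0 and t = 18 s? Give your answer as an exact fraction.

Total distance travelled is ∫|v| dt — sum the magnitudes of each area piece.
0–6 s: v = 0 at t = 24/7 s; triangle areas 48/7 + 27/7 = 75/7 m
6–12 s: |½(-3 + -1)(6)| = 12 m
12–18 s: |½(-1 + 0)(6)| = 3 m
Total distance = 180/7 m

180/7 m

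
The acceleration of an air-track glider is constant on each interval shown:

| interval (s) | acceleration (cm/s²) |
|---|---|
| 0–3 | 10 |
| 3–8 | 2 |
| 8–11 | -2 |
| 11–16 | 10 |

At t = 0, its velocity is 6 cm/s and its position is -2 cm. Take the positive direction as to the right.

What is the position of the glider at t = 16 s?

On each constant-a segment, Δv = aΔt and Δx = v₀Δt + ½aΔt²; chain segment to segment.
0–3 s: v starts 6 cm/s; Δx = 6·3 + ½·10·3² = 63 cm; v ends 36 cm/s.
3–8 s: v starts 36 cm/s; Δx = 36·5 + ½·2·5² = 205 cm; v ends 46 cm/s.
8–11 s: v starts 46 cm/s; Δx = 46·3 + ½·-2·3² = 129 cm; v ends 40 cm/s.
11–16 s: v starts 40 cm/s; Δx = 40·5 + ½·10·5² = 325 cm; v ends 90 cm/s.
x(16) = -2 + Σ Δx = 720 cm.

720 cm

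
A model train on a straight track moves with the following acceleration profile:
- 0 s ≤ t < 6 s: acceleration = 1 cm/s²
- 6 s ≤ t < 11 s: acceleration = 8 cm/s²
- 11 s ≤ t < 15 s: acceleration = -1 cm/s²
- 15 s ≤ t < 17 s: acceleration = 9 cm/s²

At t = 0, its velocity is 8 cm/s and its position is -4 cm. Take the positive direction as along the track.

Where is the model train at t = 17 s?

558 cm

On each constant-a segment, Δv = aΔt and Δx = v₀Δt + ½aΔt²; chain segment to segment.
0–6 s: v starts 8 cm/s; Δx = 8·6 + ½·1·6² = 66 cm; v ends 14 cm/s.
6–11 s: v starts 14 cm/s; Δx = 14·5 + ½·8·5² = 170 cm; v ends 54 cm/s.
11–15 s: v starts 54 cm/s; Δx = 54·4 + ½·-1·4² = 208 cm; v ends 50 cm/s.
15–17 s: v starts 50 cm/s; Δx = 50·2 + ½·9·2² = 118 cm; v ends 68 cm/s.
x(17) = -4 + Σ Δx = 558 cm.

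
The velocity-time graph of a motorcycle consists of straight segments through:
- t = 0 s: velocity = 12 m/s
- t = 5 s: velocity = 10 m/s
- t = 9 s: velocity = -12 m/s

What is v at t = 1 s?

11.6 m/s

On 0–5 s the graph is linear from 12 to 10 m/s: v(1) = 12 + (10 − 12)·(1 − 0)/(5 − 0) = 11.6 m/s.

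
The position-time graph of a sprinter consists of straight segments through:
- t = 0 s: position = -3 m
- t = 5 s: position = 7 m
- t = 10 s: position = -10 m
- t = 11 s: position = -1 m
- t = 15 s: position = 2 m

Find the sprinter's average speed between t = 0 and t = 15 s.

Average speed = (total path length)/(elapsed time); on a piecewise-linear x-t graph the path length is Σ|Δx|.
0–5 s: |Δx| = |7 − -3| = 10 m
5–10 s: |Δx| = |-10 − 7| = 17 m
10–11 s: |Δx| = |-1 − -10| = 9 m
11–15 s: |Δx| = |2 − -1| = 3 m
Total path = 39 m; average speed = 39/15 = 2.6 m/s.

2.6 m/s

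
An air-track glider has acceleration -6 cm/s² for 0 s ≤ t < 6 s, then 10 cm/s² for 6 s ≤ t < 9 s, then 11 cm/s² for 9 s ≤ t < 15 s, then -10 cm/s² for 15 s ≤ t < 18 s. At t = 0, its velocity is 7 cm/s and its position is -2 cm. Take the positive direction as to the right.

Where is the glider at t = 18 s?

250 cm

On each constant-a segment, Δv = aΔt and Δx = v₀Δt + ½aΔt²; chain segment to segment.
0–6 s: v starts 7 cm/s; Δx = 7·6 + ½·-6·6² = -66 cm; v ends -29 cm/s.
6–9 s: v starts -29 cm/s; Δx = -29·3 + ½·10·3² = -42 cm; v ends 1 cm/s.
9–15 s: v starts 1 cm/s; Δx = 1·6 + ½·11·6² = 204 cm; v ends 67 cm/s.
15–18 s: v starts 67 cm/s; Δx = 67·3 + ½·-10·3² = 156 cm; v ends 37 cm/s.
x(18) = -2 + Σ Δx = 250 cm.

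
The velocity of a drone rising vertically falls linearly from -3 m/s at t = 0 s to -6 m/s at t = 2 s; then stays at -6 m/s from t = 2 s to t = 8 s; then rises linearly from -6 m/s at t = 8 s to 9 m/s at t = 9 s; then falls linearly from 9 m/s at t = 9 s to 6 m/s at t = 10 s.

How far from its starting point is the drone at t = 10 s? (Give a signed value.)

Displacement is the signed area under the v-t curve.
0–2 s: ½(-3 + -6)(2) = -9 m
2–8 s: -6 × 6 = -36 m
8–9 s: ½(-6 + 9)(1) = 1.5 m
9–10 s: ½(9 + 6)(1) = 7.5 m
Net displacement = -36 m

-36 m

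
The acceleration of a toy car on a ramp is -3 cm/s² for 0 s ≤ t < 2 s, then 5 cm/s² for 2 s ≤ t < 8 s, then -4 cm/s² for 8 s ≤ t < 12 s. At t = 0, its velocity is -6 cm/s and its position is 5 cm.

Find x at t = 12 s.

45 cm

On each constant-a segment, Δv = aΔt and Δx = v₀Δt + ½aΔt²; chain segment to segment.
0–2 s: v starts -6 cm/s; Δx = -6·2 + ½·-3·2² = -18 cm; v ends -12 cm/s.
2–8 s: v starts -12 cm/s; Δx = -12·6 + ½·5·6² = 18 cm; v ends 18 cm/s.
8–12 s: v starts 18 cm/s; Δx = 18·4 + ½·-4·4² = 40 cm; v ends 2 cm/s.
x(12) = 5 + Σ Δx = 45 cm.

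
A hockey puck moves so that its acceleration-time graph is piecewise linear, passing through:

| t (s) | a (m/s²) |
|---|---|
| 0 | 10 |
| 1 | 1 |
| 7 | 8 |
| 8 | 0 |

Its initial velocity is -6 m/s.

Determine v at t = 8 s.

30.5 m/s

Δv equals the area under the a-t graph; then v = v₀ + Δv.
0–1 s: ½(10 + 1)(1) = 5.5 m/s
1–7 s: ½(1 + 8)(6) = 27 m/s
7–8 s: ½(8 + 0)(1) = 4 m/s
Δv = 36.5 m/s, so v(8) = -6 + (36.5) = 30.5 m/s.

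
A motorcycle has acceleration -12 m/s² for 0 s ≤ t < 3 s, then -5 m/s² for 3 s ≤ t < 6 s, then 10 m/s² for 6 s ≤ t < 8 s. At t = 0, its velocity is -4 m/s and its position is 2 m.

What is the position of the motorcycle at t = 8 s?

-296.5 m

On each constant-a segment, Δv = aΔt and Δx = v₀Δt + ½aΔt²; chain segment to segment.
0–3 s: v starts -4 m/s; Δx = -4·3 + ½·-12·3² = -66 m; v ends -40 m/s.
3–6 s: v starts -40 m/s; Δx = -40·3 + ½·-5·3² = -142.5 m; v ends -55 m/s.
6–8 s: v starts -55 m/s; Δx = -55·2 + ½·10·2² = -90 m; v ends -35 m/s.
x(8) = 2 + Σ Δx = -296.5 m.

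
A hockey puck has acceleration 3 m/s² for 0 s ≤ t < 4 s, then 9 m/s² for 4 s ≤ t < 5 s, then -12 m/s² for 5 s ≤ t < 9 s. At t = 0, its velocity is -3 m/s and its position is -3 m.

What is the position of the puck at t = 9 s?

On each constant-a segment, Δv = aΔt and Δx = v₀Δt + ½aΔt²; chain segment to segment.
0–4 s: v starts -3 m/s; Δx = -3·4 + ½·3·4² = 12 m; v ends 9 m/s.
4–5 s: v starts 9 m/s; Δx = 9·1 + ½·9·1² = 13.5 m; v ends 18 m/s.
5–9 s: v starts 18 m/s; Δx = 18·4 + ½·-12·4² = -24 m; v ends -30 m/s.
x(9) = -3 + Σ Δx = -1.5 m.

-1.5 m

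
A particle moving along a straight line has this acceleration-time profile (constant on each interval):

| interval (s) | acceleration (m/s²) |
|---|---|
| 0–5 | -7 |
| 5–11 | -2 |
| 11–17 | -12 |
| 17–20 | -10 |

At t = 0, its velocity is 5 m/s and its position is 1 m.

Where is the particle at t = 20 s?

-1132.5 m

On each constant-a segment, Δv = aΔt and Δx = v₀Δt + ½aΔt²; chain segment to segment.
0–5 s: v starts 5 m/s; Δx = 5·5 + ½·-7·5² = -62.5 m; v ends -30 m/s.
5–11 s: v starts -30 m/s; Δx = -30·6 + ½·-2·6² = -216 m; v ends -42 m/s.
11–17 s: v starts -42 m/s; Δx = -42·6 + ½·-12·6² = -468 m; v ends -114 m/s.
17–20 s: v starts -114 m/s; Δx = -114·3 + ½·-10·3² = -387 m; v ends -144 m/s.
x(20) = 1 + Σ Δx = -1132.5 m.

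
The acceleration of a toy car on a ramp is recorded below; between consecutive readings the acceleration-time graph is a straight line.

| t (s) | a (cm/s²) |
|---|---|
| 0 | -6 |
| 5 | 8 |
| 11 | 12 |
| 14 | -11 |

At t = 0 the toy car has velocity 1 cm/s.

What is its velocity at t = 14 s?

67.5 cm/s

Δv equals the area under the a-t graph; then v = v₀ + Δv.
0–5 s: ½(-6 + 8)(5) = 5 cm/s
5–11 s: ½(8 + 12)(6) = 60 cm/s
11–14 s: ½(12 + -11)(3) = 1.5 cm/s
Δv = 66.5 cm/s, so v(14) = 1 + (66.5) = 67.5 cm/s.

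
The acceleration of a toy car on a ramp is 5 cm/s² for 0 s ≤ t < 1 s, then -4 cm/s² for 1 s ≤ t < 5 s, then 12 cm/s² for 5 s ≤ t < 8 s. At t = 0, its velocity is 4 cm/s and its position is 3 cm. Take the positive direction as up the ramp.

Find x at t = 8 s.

On each constant-a segment, Δv = aΔt and Δx = v₀Δt + ½aΔt²; chain segment to segment.
0–1 s: v starts 4 cm/s; Δx = 4·1 + ½·5·1² = 6.5 cm; v ends 9 cm/s.
1–5 s: v starts 9 cm/s; Δx = 9·4 + ½·-4·4² = 4 cm; v ends -7 cm/s.
5–8 s: v starts -7 cm/s; Δx = -7·3 + ½·12·3² = 33 cm; v ends 29 cm/s.
x(8) = 3 + Σ Δx = 46.5 cm.

46.5 cm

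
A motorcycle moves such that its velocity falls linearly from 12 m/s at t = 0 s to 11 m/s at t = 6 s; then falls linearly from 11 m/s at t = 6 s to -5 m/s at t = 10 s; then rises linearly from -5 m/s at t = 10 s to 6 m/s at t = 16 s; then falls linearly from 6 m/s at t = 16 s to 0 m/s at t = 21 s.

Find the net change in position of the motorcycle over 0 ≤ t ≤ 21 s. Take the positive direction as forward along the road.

Displacement is the signed area under the v-t curve.
0–6 s: ½(12 + 11)(6) = 69 m
6–10 s: ½(11 + -5)(4) = 12 m
10–16 s: ½(-5 + 6)(6) = 3 m
16–21 s: ½(6 + 0)(5) = 15 m
Net displacement = 99 m

99 m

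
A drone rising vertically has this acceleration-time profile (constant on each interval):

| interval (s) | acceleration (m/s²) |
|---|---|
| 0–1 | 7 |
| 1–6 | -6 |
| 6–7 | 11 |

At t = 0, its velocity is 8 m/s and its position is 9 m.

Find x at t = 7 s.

11 m

On each constant-a segment, Δv = aΔt and Δx = v₀Δt + ½aΔt²; chain segment to segment.
0–1 s: v starts 8 m/s; Δx = 8·1 + ½·7·1² = 11.5 m; v ends 15 m/s.
1–6 s: v starts 15 m/s; Δx = 15·5 + ½·-6·5² = 0 m; v ends -15 m/s.
6–7 s: v starts -15 m/s; Δx = -15·1 + ½·11·1² = -9.5 m; v ends -4 m/s.
x(7) = 9 + Σ Δx = 11 m.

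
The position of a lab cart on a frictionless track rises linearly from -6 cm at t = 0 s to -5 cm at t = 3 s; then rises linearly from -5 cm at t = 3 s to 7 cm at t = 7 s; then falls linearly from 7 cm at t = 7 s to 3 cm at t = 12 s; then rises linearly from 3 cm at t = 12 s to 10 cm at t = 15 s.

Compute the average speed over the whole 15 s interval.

1.6 cm/s

Average speed = (total path length)/(elapsed time); on a piecewise-linear x-t graph the path length is Σ|Δx|.
0–3 s: |Δx| = |-5 − -6| = 1 cm
3–7 s: |Δx| = |7 − -5| = 12 cm
7–12 s: |Δx| = |3 − 7| = 4 cm
12–15 s: |Δx| = |10 − 3| = 7 cm
Total path = 24 cm; average speed = 24/15 = 1.6 cm/s.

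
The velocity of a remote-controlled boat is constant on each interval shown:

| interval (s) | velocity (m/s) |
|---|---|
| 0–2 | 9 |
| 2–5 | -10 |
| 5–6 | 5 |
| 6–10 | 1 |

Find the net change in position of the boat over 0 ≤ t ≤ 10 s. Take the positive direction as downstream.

-3 m

Displacement is the signed area under the v-t curve.
0–2 s: 9 × 2 = 18 m
2–5 s: -10 × 3 = -30 m
5–6 s: 5 × 1 = 5 m
6–10 s: 1 × 4 = 4 m
Net displacement = -3 m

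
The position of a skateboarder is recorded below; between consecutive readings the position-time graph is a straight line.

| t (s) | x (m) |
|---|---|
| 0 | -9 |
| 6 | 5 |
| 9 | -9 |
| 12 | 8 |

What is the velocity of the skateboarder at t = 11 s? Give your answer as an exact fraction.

Velocity is the slope of the x-t graph on 9–12 s: (8 − -9)/(12 − 9) = 17/3 m/s.

17/3 m/s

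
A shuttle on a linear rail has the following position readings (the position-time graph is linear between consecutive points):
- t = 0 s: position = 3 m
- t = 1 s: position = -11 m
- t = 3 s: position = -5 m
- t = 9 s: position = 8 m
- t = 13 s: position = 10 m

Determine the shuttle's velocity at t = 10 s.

0.5 m/s

Velocity is the slope of the x-t graph on 9–13 s: (10 − 8)/(13 − 9) = 0.5 m/s.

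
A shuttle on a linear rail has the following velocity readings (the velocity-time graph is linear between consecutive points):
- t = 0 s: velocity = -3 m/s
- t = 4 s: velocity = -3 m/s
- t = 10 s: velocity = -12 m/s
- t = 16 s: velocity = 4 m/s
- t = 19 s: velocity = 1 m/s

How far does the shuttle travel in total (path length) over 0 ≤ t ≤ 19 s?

Total distance travelled is ∫|v| dt — sum the magnitudes of each area piece.
0–4 s: |-3| × 4 = 12 m
4–10 s: |½(-3 + -12)(6)| = 45 m
10–16 s: v = 0 at t = 14.5 s; triangle areas 27 + 3 = 30 m
16–19 s: |½(4 + 1)(3)| = 7.5 m
Total distance = 94.5 m

94.5 m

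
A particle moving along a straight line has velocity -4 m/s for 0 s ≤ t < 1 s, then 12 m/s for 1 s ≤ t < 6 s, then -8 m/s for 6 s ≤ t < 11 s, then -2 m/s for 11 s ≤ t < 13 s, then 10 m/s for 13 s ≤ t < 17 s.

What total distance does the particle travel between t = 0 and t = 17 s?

Distance (not displacement) is the total path length: add the absolute areas under v-t.
0–1 s: |-4| × 1 = 4 m
1–6 s: |12| × 5 = 60 m
6–11 s: |-8| × 5 = 40 m
11–13 s: |-2| × 2 = 4 m
13–17 s: |10| × 4 = 40 m
Total distance = 148 m

148 m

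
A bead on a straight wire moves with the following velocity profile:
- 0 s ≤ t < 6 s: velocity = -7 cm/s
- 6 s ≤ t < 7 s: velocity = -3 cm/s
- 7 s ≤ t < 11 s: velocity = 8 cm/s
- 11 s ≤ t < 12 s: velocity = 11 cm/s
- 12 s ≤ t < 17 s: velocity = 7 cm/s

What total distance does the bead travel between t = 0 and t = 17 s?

123 cm

Total distance travelled is ∫|v| dt — sum the magnitudes of each area piece.
0–6 s: |-7| × 6 = 42 cm
6–7 s: |-3| × 1 = 3 cm
7–11 s: |8| × 4 = 32 cm
11–12 s: |11| × 1 = 11 cm
12–17 s: |7| × 5 = 35 cm
Total distance = 123 cm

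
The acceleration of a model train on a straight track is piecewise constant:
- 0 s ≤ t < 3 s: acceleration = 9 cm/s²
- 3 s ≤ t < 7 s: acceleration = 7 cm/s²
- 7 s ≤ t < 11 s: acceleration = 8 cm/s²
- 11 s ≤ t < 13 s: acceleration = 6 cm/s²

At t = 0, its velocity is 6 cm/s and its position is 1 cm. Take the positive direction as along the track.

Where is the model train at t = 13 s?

753.5 cm

On each constant-a segment, Δv = aΔt and Δx = v₀Δt + ½aΔt²; chain segment to segment.
0–3 s: v starts 6 cm/s; Δx = 6·3 + ½·9·3² = 58.5 cm; v ends 33 cm/s.
3–7 s: v starts 33 cm/s; Δx = 33·4 + ½·7·4² = 188 cm; v ends 61 cm/s.
7–11 s: v starts 61 cm/s; Δx = 61·4 + ½·8·4² = 308 cm; v ends 93 cm/s.
11–13 s: v starts 93 cm/s; Δx = 93·2 + ½·6·2² = 198 cm; v ends 105 cm/s.
x(13) = 1 + Σ Δx = 753.5 cm.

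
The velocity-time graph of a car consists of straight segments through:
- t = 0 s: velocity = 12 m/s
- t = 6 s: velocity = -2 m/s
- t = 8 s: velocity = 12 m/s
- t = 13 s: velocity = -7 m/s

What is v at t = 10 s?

4.4 m/s

On 8–13 s the graph is linear from 12 to -7 m/s: v(10) = 12 + (-7 − 12)·(10 − 8)/(13 − 8) = 4.4 m/s.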